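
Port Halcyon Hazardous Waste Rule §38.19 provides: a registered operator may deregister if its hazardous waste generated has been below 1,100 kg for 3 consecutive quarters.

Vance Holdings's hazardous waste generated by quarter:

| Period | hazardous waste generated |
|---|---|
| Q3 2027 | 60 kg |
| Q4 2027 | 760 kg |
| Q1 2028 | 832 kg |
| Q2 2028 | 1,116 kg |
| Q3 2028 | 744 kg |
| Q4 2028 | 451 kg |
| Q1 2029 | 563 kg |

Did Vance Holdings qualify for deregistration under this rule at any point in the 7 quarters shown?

Quarters below 1,100 kg: Q3 2027, Q4 2027, Q1 2028, Q3 2028, Q4 2028, Q1 2029.
Longest run of consecutive quarters below the threshold: 3.
3 ≥ 3, so Vance Holdings became eligible.

Yes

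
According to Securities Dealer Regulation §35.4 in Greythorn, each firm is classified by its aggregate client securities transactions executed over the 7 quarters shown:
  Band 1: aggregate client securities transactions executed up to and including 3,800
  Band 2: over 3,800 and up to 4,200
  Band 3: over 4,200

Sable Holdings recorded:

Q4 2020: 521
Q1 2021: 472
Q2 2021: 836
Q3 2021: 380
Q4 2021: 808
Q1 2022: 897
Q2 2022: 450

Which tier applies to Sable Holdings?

Band 3

Aggregate client securities transactions executed: 521 + 472 + 836 + 380 + 808 + 897 + 450 = 4,364.
4,364 > 4,200, so Band 3 applies.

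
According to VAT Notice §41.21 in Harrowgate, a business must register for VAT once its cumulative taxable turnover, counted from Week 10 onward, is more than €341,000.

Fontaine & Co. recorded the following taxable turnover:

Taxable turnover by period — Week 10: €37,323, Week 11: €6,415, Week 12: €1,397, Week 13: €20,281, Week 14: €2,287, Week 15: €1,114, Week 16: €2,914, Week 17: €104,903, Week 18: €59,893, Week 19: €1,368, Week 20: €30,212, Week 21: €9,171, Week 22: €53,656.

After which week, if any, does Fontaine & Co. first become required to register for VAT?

Not triggered

Through Week 10: €37,323
Through Week 11: €43,738
Through Week 12: €45,135
Through Week 13: €65,416
Through Week 14: €67,703
Through Week 15: €68,817
Through Week 16: €71,731
Through Week 17: €176,634
Through Week 18: €236,527
Through Week 19: €237,895
Through Week 20: €268,107
Through Week 21: €277,278
Through Week 22: €330,934
Final cumulative total €330,934 ≤ €341,000; the threshold is never exceeded.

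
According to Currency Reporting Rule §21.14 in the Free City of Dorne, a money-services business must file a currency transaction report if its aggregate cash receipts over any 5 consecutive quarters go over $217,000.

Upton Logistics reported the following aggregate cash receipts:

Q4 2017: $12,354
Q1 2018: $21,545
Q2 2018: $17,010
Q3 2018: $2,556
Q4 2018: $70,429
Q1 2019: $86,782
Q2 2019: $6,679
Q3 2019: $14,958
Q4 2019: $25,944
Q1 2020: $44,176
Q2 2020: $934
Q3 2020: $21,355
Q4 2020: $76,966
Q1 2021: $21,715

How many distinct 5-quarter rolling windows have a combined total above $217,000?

Q4 2017–Q4 2018: $12,354 + $21,545 + $17,010 + $2,556 + $70,429 = $123,894 (under)
Q1 2018–Q1 2019: $21,545 + $17,010 + $2,556 + $70,429 + $86,782 = $198,322 (under)
Q2 2018–Q2 2019: $17,010 + $2,556 + $70,429 + $86,782 + $6,679 = $183,456 (under)
Q3 2018–Q3 2019: $2,556 + $70,429 + $86,782 + $6,679 + $14,958 = $181,404 (under)
Q4 2018–Q4 2019: $70,429 + $86,782 + $6,679 + $14,958 + $25,944 = $204,792 (under)
Q1 2019–Q1 2020: $86,782 + $6,679 + $14,958 + $25,944 + $44,176 = $178,539 (under)
Q2 2019–Q2 2020: $6,679 + $14,958 + $25,944 + $44,176 + $934 = $92,691 (under)
Q3 2019–Q3 2020: $14,958 + $25,944 + $44,176 + $934 + $21,355 = $107,367 (under)
Q4 2019–Q4 2020: $25,944 + $44,176 + $934 + $21,355 + $76,966 = $169,375 (under)
Q1 2020–Q1 2021: $44,176 + $934 + $21,355 + $76,966 + $21,715 = $165,146 (under)
0 windows exceed the threshold.

0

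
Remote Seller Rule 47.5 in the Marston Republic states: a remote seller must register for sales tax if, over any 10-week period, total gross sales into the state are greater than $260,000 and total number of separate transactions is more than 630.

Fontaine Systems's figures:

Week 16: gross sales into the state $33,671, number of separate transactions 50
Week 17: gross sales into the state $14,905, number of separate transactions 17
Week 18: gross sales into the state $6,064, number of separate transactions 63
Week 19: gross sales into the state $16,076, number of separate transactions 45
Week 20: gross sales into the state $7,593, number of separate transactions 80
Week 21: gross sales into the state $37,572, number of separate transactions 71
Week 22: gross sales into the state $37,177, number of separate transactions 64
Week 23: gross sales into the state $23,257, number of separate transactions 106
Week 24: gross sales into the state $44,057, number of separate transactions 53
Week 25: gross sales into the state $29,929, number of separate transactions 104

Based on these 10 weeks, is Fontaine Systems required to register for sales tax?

No

Total gross sales into the state: $33,671 + $14,905 + $6,064 + $16,076 + $7,593 + $37,572 + $37,177 + $23,257 + $44,057 + $29,929 = $250,301 (≤ $260,000).
Total number of separate transactions: 50 + 17 + 63 + 45 + 80 + 71 + 64 + 106 + 53 + 104 = 653 (> 630).
The test is 'and': the rule requires both, and at least one is not exceeded.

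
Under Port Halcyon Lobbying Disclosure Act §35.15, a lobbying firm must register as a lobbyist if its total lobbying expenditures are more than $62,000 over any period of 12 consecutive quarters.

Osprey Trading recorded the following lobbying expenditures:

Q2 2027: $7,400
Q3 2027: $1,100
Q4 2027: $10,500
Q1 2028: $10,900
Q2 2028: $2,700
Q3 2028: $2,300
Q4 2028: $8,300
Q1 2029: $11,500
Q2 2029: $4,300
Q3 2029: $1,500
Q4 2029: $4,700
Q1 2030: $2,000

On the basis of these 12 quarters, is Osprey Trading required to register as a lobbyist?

Yes

Total lobbying expenditures: $7,400 + $1,100 + $10,500 + $10,900 + $2,700 + $2,300 + $8,300 + $11,500 + $4,300 + $1,500 + $4,700 + $2,000 = $67,200.
$67,200 > $62,000, so the threshold is exceeded.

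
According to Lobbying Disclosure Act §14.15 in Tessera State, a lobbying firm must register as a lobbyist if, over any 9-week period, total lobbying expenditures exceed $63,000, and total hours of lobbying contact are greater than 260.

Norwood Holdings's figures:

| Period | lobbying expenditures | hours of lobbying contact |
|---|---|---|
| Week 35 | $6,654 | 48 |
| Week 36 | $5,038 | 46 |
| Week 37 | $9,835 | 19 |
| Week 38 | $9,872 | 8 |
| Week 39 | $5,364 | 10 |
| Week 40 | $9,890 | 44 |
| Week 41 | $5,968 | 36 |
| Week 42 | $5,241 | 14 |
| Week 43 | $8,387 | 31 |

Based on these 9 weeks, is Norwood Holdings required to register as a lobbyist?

Total lobbying expenditures: $6,654 + $5,038 + $9,835 + $9,872 + $5,364 + $9,890 + $5,968 + $5,241 + $8,387 = $66,249 (> $63,000).
Total hours of lobbying contact: 48 + 46 + 19 + 8 + 10 + 44 + 36 + 14 + 31 = 256 (≤ 260).
The test is 'and': the rule requires both, and at least one is not exceeded.

No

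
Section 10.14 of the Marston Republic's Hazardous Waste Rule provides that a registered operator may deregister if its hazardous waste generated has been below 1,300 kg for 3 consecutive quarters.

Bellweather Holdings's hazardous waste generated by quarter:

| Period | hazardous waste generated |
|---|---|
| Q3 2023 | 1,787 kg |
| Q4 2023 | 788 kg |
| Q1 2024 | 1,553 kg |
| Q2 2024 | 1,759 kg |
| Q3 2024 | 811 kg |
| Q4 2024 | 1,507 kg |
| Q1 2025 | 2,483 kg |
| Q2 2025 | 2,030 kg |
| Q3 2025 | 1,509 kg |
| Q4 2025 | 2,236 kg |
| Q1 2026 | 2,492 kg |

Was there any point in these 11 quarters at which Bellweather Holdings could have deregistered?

No

Quarters below 1,300 kg: Q4 2023, Q3 2024.
Longest run of consecutive quarters below the threshold: 1.
1 < 3, so Bellweather Holdings never became eligible.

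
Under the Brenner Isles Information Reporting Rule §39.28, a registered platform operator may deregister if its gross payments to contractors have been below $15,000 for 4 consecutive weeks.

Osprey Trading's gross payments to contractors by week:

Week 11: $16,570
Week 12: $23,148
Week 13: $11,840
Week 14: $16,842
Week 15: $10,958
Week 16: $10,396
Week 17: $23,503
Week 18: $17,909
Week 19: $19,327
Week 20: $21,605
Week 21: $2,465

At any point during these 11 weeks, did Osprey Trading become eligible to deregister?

No

Weeks below $15,000: Week 13, Week 15, Week 16, Week 21.
Longest run of consecutive weeks below the threshold: 2.
2 < 4, so Osprey Trading never became eligible.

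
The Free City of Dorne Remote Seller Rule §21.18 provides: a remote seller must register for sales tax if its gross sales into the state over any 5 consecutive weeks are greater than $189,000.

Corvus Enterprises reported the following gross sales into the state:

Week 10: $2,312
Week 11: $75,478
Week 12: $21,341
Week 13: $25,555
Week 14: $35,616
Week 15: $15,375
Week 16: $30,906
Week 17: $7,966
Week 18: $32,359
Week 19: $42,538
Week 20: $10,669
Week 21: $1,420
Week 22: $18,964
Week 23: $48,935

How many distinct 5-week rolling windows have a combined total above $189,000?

0

Week 10–Week 14: $2,312 + $75,478 + $21,341 + $25,555 + $35,616 = $160,302 (under)
Week 11–Week 15: $75,478 + $21,341 + $25,555 + $35,616 + $15,375 = $173,365 (under)
Week 12–Week 16: $21,341 + $25,555 + $35,616 + $15,375 + $30,906 = $128,793 (under)
Week 13–Week 17: $25,555 + $35,616 + $15,375 + $30,906 + $7,966 = $115,418 (under)
Week 14–Week 18: $35,616 + $15,375 + $30,906 + $7,966 + $32,359 = $122,222 (under)
Week 15–Week 19: $15,375 + $30,906 + $7,966 + $32,359 + $42,538 = $129,144 (under)
Week 16–Week 20: $30,906 + $7,966 + $32,359 + $42,538 + $10,669 = $124,438 (under)
Week 17–Week 21: $7,966 + $32,359 + $42,538 + $10,669 + $1,420 = $94,952 (under)
Week 18–Week 22: $32,359 + $42,538 + $10,669 + $1,420 + $18,964 = $105,950 (under)
Week 19–Week 23: $42,538 + $10,669 + $1,420 + $18,964 + $48,935 = $122,526 (under)
0 windows exceed the threshold.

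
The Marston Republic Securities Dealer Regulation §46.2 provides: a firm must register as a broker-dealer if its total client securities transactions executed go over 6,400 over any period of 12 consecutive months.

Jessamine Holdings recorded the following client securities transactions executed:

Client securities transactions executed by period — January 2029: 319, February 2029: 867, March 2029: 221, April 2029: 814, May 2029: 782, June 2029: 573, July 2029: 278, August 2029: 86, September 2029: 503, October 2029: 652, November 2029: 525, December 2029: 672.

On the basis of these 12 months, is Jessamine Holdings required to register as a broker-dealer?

Total client securities transactions executed: 319 + 867 + 221 + 814 + 782 + 573 + 278 + 86 + 503 + 652 + 525 + 672 = 6,292.
6,292 ≤ 6,400, so the threshold is not exceeded.

No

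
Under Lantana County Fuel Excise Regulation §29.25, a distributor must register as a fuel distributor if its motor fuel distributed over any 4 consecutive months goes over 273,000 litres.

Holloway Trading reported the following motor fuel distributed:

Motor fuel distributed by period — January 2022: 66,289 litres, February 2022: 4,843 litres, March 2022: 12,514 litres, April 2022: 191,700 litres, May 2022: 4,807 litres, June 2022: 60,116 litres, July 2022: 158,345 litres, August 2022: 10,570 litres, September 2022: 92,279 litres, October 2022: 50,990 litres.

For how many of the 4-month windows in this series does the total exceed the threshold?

4

January 2022–April 2022: 66,289 litres + 4,843 litres + 12,514 litres + 191,700 litres = 275,346 litres (over)
February 2022–May 2022: 4,843 litres + 12,514 litres + 191,700 litres + 4,807 litres = 213,864 litres (under)
March 2022–June 2022: 12,514 litres + 191,700 litres + 4,807 litres + 60,116 litres = 269,137 litres (under)
April 2022–July 2022: 191,700 litres + 4,807 litres + 60,116 litres + 158,345 litres = 414,968 litres (over)
May 2022–August 2022: 4,807 litres + 60,116 litres + 158,345 litres + 10,570 litres = 233,838 litres (under)
June 2022–September 2022: 60,116 litres + 158,345 litres + 10,570 litres + 92,279 litres = 321,310 litres (over)
July 2022–October 2022: 158,345 litres + 10,570 litres + 92,279 litres + 50,990 litres = 312,184 litres (over)
4 windows exceed the threshold.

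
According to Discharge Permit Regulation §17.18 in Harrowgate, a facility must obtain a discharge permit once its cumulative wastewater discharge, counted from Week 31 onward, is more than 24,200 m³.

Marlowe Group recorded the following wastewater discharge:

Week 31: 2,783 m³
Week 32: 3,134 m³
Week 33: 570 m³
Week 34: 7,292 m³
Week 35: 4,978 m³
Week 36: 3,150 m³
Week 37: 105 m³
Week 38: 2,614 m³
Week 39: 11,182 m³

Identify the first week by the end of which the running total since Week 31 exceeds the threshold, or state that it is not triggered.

Week 38

Through Week 31: 2,783 m³
Through Week 32: 5,917 m³
Through Week 33: 6,487 m³
Through Week 34: 13,779 m³
Through Week 35: 18,757 m³
Through Week 36: 21,907 m³
Through Week 37: 22,012 m³
Through Week 38: 24,626 m³ ← exceeds threshold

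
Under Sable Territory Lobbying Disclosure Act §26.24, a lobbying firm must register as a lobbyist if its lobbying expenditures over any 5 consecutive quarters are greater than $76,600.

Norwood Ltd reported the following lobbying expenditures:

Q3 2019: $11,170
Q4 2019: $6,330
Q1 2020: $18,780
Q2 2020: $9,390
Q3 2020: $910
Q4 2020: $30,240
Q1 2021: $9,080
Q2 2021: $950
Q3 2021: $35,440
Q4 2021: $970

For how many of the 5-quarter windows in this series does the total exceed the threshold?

Q3 2019–Q3 2020: $11,170 + $6,330 + $18,780 + $9,390 + $910 = $46,580 (under)
Q4 2019–Q4 2020: $6,330 + $18,780 + $9,390 + $910 + $30,240 = $65,650 (under)
Q1 2020–Q1 2021: $18,780 + $9,390 + $910 + $30,240 + $9,080 = $68,400 (under)
Q2 2020–Q2 2021: $9,390 + $910 + $30,240 + $9,080 + $950 = $50,570 (under)
Q3 2020–Q3 2021: $910 + $30,240 + $9,080 + $950 + $35,440 = $76,620 (over)
Q4 2020–Q4 2021: $30,240 + $9,080 + $950 + $35,440 + $970 = $76,680 (over)
2 windows exceed the threshold.

2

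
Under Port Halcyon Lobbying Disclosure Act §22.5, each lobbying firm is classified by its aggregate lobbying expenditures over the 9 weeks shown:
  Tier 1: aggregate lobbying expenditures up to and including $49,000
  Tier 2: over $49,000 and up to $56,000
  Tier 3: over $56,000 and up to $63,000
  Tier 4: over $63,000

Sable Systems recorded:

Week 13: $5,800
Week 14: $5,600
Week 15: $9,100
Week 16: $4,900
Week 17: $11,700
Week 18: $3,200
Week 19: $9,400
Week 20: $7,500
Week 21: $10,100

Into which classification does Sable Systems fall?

Tier 4

Aggregate lobbying expenditures: $5,800 + $5,600 + $9,100 + $4,900 + $11,700 + $3,200 + $9,400 + $7,500 + $10,100 = $67,300.
$67,300 > $63,000, so Tier 4 applies.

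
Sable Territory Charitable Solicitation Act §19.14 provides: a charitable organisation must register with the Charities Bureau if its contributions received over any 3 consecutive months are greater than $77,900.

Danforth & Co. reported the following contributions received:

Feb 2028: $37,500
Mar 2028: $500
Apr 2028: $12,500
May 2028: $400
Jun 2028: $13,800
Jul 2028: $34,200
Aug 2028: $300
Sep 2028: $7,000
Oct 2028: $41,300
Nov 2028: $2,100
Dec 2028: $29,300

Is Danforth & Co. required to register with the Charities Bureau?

No

Feb 2028–Apr 2028: $37,500 + $500 + $12,500 = $50,500 (under)
Mar 2028–May 2028: $500 + $12,500 + $400 = $13,400 (under)
Apr 2028–Jun 2028: $12,500 + $400 + $13,800 = $26,700 (under)
May 2028–Jul 2028: $400 + $13,800 + $34,200 = $48,400 (under)
Jun 2028–Aug 2028: $13,800 + $34,200 + $300 = $48,300 (under)
Jul 2028–Sep 2028: $34,200 + $300 + $7,000 = $41,500 (under)
Aug 2028–Oct 2028: $300 + $7,000 + $41,300 = $48,600 (under)
Sep 2028–Nov 2028: $7,000 + $41,300 + $2,100 = $50,400 (under)
Oct 2028–Dec 2028: $41,300 + $2,100 + $29,300 = $72,700 (under)
No window exceeds $77,900.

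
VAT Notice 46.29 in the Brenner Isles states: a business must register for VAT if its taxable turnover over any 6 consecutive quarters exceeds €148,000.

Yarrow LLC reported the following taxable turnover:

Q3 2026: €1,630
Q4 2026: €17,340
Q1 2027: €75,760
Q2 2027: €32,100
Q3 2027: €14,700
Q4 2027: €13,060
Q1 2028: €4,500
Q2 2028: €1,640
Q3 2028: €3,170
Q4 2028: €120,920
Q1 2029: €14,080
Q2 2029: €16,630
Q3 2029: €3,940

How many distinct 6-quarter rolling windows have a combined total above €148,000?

6

Q3 2026–Q4 2027: €1,630 + €17,340 + €75,760 + €32,100 + €14,700 + €13,060 = €154,590 (over)
Q4 2026–Q1 2028: €17,340 + €75,760 + €32,100 + €14,700 + €13,060 + €4,500 = €157,460 (over)
Q1 2027–Q2 2028: €75,760 + €32,100 + €14,700 + €13,060 + €4,500 + €1,640 = €141,760 (under)
Q2 2027–Q3 2028: €32,100 + €14,700 + €13,060 + €4,500 + €1,640 + €3,170 = €69,170 (under)
Q3 2027–Q4 2028: €14,700 + €13,060 + €4,500 + €1,640 + €3,170 + €120,920 = €157,990 (over)
Q4 2027–Q1 2029: €13,060 + €4,500 + €1,640 + €3,170 + €120,920 + €14,080 = €157,370 (over)
Q1 2028–Q2 2029: €4,500 + €1,640 + €3,170 + €120,920 + €14,080 + €16,630 = €160,940 (over)
Q2 2028–Q3 2029: €1,640 + €3,170 + €120,920 + €14,080 + €16,630 + €3,940 = €160,380 (over)
6 windows exceed the threshold.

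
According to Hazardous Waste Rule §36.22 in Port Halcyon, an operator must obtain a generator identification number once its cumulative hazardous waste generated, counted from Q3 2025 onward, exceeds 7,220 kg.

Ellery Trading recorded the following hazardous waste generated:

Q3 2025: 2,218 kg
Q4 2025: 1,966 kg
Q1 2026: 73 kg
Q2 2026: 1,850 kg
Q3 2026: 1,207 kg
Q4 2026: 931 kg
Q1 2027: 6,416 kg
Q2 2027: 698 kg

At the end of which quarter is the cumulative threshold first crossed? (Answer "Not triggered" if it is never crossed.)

Through Q3 2025: 2,218 kg
Through Q4 2025: 4,184 kg
Through Q1 2026: 4,257 kg
Through Q2 2026: 6,107 kg
Through Q3 2026: 7,314 kg ← exceeds threshold

Q3 2026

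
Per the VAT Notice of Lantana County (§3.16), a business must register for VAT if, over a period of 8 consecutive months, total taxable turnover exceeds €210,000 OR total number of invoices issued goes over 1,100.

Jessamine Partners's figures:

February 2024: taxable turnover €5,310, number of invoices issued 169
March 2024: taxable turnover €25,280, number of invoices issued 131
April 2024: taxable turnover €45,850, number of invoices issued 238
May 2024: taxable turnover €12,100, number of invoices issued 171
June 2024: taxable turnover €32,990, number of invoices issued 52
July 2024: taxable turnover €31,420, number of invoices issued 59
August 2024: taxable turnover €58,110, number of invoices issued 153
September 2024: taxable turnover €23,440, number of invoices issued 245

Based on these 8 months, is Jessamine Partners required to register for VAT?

Total taxable turnover: €5,310 + €25,280 + €45,850 + €12,100 + €32,990 + €31,420 + €58,110 + €23,440 = €234,500 (> €210,000).
Total number of invoices issued: 169 + 131 + 238 + 171 + 52 + 59 + 153 + 245 = 1,218 (> 1,100).
The test is 'or': at least one threshold is exceeded.

Yes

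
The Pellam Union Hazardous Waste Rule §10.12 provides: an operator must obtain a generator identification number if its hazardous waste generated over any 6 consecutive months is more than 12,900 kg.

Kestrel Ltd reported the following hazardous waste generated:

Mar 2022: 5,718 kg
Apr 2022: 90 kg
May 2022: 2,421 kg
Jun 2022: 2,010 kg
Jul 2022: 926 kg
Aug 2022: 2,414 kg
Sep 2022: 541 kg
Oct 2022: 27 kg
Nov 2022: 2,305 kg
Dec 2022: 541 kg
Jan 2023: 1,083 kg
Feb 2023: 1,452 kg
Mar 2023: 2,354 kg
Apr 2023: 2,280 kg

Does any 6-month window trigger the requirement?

Mar 2022–Aug 2022: 5,718 kg + 90 kg + 2,421 kg + 2,010 kg + 926 kg + 2,414 kg = 13,579 kg (over)
Apr 2022–Sep 2022: 90 kg + 2,421 kg + 2,010 kg + 926 kg + 2,414 kg + 541 kg = 8,402 kg (under)
May 2022–Oct 2022: 2,421 kg + 2,010 kg + 926 kg + 2,414 kg + 541 kg + 27 kg = 8,339 kg (under)
Jun 2022–Nov 2022: 2,010 kg + 926 kg + 2,414 kg + 541 kg + 27 kg + 2,305 kg = 8,223 kg (under)
Jul 2022–Dec 2022: 926 kg + 2,414 kg + 541 kg + 27 kg + 2,305 kg + 541 kg = 6,754 kg (under)
Aug 2022–Jan 2023: 2,414 kg + 541 kg + 27 kg + 2,305 kg + 541 kg + 1,083 kg = 6,911 kg (under)
Sep 2022–Feb 2023: 541 kg + 27 kg + 2,305 kg + 541 kg + 1,083 kg + 1,452 kg = 5,949 kg (under)
Oct 2022–Mar 2023: 27 kg + 2,305 kg + 541 kg + 1,083 kg + 1,452 kg + 2,354 kg = 7,762 kg (under)
Nov 2022–Apr 2023: 2,305 kg + 541 kg + 1,083 kg + 1,452 kg + 2,354 kg + 2,280 kg = 10,015 kg (under)
At least one window exceeds 12,900 kg.

Yes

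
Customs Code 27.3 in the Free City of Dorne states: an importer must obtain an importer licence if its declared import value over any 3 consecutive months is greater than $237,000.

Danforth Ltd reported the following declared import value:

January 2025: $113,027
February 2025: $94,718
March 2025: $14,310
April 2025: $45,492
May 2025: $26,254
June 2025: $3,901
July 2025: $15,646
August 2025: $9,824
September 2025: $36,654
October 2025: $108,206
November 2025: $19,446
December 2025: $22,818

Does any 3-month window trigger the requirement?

January 2025–March 2025: $113,027 + $94,718 + $14,310 = $222,055 (under)
February 2025–April 2025: $94,718 + $14,310 + $45,492 = $154,520 (under)
March 2025–May 2025: $14,310 + $45,492 + $26,254 = $86,056 (under)
April 2025–June 2025: $45,492 + $26,254 + $3,901 = $75,647 (under)
May 2025–July 2025: $26,254 + $3,901 + $15,646 = $45,801 (under)
June 2025–August 2025: $3,901 + $15,646 + $9,824 = $29,371 (under)
July 2025–September 2025: $15,646 + $9,824 + $36,654 = $62,124 (under)
August 2025–October 2025: $9,824 + $36,654 + $108,206 = $154,684 (under)
September 2025–November 2025: $36,654 + $108,206 + $19,446 = $164,306 (under)
October 2025–December 2025: $108,206 + $19,446 + $22,818 = $150,470 (under)
No window exceeds $237,000.

No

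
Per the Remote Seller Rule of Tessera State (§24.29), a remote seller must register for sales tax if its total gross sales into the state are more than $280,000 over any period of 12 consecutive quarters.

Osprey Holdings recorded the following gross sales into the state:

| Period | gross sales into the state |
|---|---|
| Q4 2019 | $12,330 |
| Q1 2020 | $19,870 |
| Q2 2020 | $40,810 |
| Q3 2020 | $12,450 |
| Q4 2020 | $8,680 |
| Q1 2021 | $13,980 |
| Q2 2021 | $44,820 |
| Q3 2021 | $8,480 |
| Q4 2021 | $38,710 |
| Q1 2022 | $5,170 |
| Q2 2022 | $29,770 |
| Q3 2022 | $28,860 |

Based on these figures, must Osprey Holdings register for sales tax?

No

Total gross sales into the state: $12,330 + $19,870 + $40,810 + $12,450 + $8,680 + $13,980 + $44,820 + $8,480 + $38,710 + $5,170 + $29,770 + $28,860 = $263,930.
$263,930 ≤ $280,000, so the threshold is not exceeded.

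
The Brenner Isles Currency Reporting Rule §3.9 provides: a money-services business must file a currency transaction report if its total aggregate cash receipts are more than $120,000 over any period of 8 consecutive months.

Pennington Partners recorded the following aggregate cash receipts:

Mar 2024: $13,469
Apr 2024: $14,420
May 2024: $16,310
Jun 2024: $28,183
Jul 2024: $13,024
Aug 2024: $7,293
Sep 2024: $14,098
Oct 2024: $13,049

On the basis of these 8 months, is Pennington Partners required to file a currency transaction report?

Total aggregate cash receipts: $13,469 + $14,420 + $16,310 + $28,183 + $13,024 + $7,293 + $14,098 + $13,049 = $119,846.
$119,846 ≤ $120,000, so the threshold is not exceeded.

No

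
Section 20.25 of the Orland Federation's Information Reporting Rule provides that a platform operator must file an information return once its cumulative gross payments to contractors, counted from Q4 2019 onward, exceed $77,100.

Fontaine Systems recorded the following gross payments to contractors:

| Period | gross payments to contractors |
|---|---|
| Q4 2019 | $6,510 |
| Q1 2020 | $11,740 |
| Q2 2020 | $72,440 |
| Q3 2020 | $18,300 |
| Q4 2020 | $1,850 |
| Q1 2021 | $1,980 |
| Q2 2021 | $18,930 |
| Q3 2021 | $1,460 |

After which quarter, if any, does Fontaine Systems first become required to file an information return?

Q2 2020

Through Q4 2019: $6,510
Through Q1 2020: $18,250
Through Q2 2020: $90,690 ← exceeds threshold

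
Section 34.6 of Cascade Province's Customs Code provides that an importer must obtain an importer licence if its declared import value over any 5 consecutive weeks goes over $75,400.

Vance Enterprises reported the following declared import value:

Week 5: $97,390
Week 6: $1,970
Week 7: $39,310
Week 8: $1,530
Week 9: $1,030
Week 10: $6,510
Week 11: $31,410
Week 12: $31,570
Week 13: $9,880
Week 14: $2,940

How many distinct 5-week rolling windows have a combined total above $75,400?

Week 5–Week 9: $97,390 + $1,970 + $39,310 + $1,530 + $1,030 = $141,230 (over)
Week 6–Week 10: $1,970 + $39,310 + $1,530 + $1,030 + $6,510 = $50,350 (under)
Week 7–Week 11: $39,310 + $1,530 + $1,030 + $6,510 + $31,410 = $79,790 (over)
Week 8–Week 12: $1,530 + $1,030 + $6,510 + $31,410 + $31,570 = $72,050 (under)
Week 9–Week 13: $1,030 + $6,510 + $31,410 + $31,570 + $9,880 = $80,400 (over)
Week 10–Week 14: $6,510 + $31,410 + $31,570 + $9,880 + $2,940 = $82,310 (over)
4 windows exceed the threshold.

4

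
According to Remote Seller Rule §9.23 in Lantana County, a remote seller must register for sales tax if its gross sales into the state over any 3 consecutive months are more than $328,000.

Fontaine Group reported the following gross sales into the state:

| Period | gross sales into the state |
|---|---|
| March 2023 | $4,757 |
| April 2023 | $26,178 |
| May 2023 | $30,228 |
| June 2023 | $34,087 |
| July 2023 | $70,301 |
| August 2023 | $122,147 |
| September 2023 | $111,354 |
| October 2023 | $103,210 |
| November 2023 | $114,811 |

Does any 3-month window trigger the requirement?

March 2023–May 2023: $4,757 + $26,178 + $30,228 = $61,163 (under)
April 2023–June 2023: $26,178 + $30,228 + $34,087 = $90,493 (under)
May 2023–July 2023: $30,228 + $34,087 + $70,301 = $134,616 (under)
June 2023–August 2023: $34,087 + $70,301 + $122,147 = $226,535 (under)
July 2023–September 2023: $70,301 + $122,147 + $111,354 = $303,802 (under)
August 2023–October 2023: $122,147 + $111,354 + $103,210 = $336,711 (over)
September 2023–November 2023: $111,354 + $103,210 + $114,811 = $329,375 (over)
At least one window exceeds $328,000.

Yes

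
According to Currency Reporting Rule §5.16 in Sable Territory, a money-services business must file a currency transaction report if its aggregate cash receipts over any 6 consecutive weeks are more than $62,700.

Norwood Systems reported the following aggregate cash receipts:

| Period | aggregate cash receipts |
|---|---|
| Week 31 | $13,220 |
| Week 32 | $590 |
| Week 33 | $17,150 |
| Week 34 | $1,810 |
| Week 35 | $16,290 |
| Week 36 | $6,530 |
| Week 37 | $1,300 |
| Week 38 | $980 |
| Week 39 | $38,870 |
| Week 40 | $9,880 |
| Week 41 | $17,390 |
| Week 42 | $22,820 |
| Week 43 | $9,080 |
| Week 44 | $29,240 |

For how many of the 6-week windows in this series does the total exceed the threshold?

6

Week 31–Week 36: $13,220 + $590 + $17,150 + $1,810 + $16,290 + $6,530 = $55,590 (under)
Week 32–Week 37: $590 + $17,150 + $1,810 + $16,290 + $6,530 + $1,300 = $43,670 (under)
Week 33–Week 38: $17,150 + $1,810 + $16,290 + $6,530 + $1,300 + $980 = $44,060 (under)
Week 34–Week 39: $1,810 + $16,290 + $6,530 + $1,300 + $980 + $38,870 = $65,780 (over)
Week 35–Week 40: $16,290 + $6,530 + $1,300 + $980 + $38,870 + $9,880 = $73,850 (over)
Week 36–Week 41: $6,530 + $1,300 + $980 + $38,870 + $9,880 + $17,390 = $74,950 (over)
Week 37–Week 42: $1,300 + $980 + $38,870 + $9,880 + $17,390 + $22,820 = $91,240 (over)
Week 38–Week 43: $980 + $38,870 + $9,880 + $17,390 + $22,820 + $9,080 = $99,020 (over)
Week 39–Week 44: $38,870 + $9,880 + $17,390 + $22,820 + $9,080 + $29,240 = $127,280 (over)
6 windows exceed the threshold.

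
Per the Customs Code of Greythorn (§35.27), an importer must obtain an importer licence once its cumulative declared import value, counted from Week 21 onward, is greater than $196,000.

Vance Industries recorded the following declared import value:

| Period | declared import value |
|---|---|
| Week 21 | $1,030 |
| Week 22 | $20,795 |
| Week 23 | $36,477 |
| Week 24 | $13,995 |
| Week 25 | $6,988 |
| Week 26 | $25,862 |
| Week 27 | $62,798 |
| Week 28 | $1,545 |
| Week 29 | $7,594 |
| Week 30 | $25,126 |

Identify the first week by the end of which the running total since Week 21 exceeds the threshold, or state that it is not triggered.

Through Week 21: $1,030
Through Week 22: $21,825
Through Week 23: $58,302
Through Week 24: $72,297
Through Week 25: $79,285
Through Week 26: $105,147
Through Week 27: $167,945
Through Week 28: $169,490
Through Week 29: $177,084
Through Week 30: $202,210 ← exceeds threshold

Week 30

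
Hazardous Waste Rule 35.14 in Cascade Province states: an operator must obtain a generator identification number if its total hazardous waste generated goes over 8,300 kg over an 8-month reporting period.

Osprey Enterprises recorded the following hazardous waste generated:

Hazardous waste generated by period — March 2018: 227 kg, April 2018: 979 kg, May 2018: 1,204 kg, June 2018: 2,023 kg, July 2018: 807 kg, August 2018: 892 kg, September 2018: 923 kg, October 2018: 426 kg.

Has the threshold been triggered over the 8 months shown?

No

Total hazardous waste generated: 227 kg + 979 kg + 1,204 kg + 2,023 kg + 807 kg + 892 kg + 923 kg + 426 kg = 7,481 kg.
7,481 kg ≤ 8,300 kg, so the threshold is not exceeded.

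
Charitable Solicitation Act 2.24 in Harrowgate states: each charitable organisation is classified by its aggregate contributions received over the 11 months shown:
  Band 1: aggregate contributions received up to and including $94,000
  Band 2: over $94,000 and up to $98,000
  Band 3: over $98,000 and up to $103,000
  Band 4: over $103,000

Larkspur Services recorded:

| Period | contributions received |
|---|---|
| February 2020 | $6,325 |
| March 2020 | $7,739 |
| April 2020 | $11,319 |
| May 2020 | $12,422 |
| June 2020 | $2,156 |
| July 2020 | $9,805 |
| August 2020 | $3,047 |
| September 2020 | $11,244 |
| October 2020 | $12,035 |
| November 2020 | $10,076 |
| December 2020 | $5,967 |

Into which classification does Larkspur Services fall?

Band 1

Aggregate contributions received: $6,325 + $7,739 + $11,319 + $12,422 + $2,156 + $9,805 + $3,047 + $11,244 + $12,035 + $10,076 + $5,967 = $92,135.
$92,135 ≤ $94,000, so Band 1 applies.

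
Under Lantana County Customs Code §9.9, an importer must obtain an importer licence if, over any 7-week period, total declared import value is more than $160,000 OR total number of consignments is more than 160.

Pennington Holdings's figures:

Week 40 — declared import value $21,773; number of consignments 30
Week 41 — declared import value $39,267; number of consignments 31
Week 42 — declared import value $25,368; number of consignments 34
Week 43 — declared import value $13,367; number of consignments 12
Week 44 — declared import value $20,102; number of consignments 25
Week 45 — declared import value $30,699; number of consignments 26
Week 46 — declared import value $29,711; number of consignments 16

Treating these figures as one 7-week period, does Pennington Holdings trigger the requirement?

Total declared import value: $21,773 + $39,267 + $25,368 + $13,367 + $20,102 + $30,699 + $29,711 = $180,287 (> $160,000).
Total number of consignments: 30 + 31 + 34 + 12 + 25 + 26 + 16 = 174 (> 160).
The test is 'or': at least one threshold is exceeded.

Yes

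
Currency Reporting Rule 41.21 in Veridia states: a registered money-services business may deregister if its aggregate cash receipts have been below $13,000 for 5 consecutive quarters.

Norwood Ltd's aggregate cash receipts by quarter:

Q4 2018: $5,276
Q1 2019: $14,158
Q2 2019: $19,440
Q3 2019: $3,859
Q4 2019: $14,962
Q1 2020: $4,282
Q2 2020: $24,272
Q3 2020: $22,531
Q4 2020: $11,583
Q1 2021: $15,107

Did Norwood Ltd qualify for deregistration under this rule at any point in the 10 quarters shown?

No

Quarters below $13,000: Q4 2018, Q3 2019, Q1 2020, Q4 2020.
Longest run of consecutive quarters below the threshold: 1.
1 < 5, so Norwood Ltd never became eligible.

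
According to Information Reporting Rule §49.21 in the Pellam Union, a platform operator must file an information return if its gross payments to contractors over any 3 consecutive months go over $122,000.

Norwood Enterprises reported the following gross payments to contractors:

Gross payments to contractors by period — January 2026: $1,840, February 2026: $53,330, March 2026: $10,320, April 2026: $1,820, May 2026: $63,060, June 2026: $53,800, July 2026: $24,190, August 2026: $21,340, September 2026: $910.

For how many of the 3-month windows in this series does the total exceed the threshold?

1

January 2026–March 2026: $1,840 + $53,330 + $10,320 = $65,490 (under)
February 2026–April 2026: $53,330 + $10,320 + $1,820 = $65,470 (under)
March 2026–May 2026: $10,320 + $1,820 + $63,060 = $75,200 (under)
April 2026–June 2026: $1,820 + $63,060 + $53,800 = $118,680 (under)
May 2026–July 2026: $63,060 + $53,800 + $24,190 = $141,050 (over)
June 2026–August 2026: $53,800 + $24,190 + $21,340 = $99,330 (under)
July 2026–September 2026: $24,190 + $21,340 + $910 = $46,440 (under)
1 window exceeds the threshold.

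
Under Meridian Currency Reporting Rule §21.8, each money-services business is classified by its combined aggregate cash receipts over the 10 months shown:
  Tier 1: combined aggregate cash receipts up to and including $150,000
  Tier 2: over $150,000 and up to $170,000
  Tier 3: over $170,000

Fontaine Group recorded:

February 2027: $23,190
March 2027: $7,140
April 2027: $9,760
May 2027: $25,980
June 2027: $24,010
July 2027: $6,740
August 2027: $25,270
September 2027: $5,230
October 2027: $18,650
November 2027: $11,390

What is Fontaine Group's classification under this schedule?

Combined aggregate cash receipts: $23,190 + $7,140 + $9,760 + $25,980 + $24,010 + $6,740 + $25,270 + $5,230 + $18,650 + $11,390 = $157,360.
$150,000 < $157,360 ≤ $170,000, so Tier 2 applies.

Tier 2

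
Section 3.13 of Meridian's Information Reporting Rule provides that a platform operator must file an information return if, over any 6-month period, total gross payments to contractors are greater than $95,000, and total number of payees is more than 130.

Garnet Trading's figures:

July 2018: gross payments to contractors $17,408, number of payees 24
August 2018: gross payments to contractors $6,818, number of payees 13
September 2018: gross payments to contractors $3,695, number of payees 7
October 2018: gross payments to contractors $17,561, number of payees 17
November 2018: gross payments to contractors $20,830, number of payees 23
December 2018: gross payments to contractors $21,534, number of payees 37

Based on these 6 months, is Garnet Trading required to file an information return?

No

Total gross payments to contractors: $17,408 + $6,818 + $3,695 + $17,561 + $20,830 + $21,534 = $87,846 (≤ $95,000).
Total number of payees: 24 + 13 + 7 + 17 + 23 + 37 = 121 (≤ 130).
The test is 'and': the rule requires both, and at least one is not exceeded.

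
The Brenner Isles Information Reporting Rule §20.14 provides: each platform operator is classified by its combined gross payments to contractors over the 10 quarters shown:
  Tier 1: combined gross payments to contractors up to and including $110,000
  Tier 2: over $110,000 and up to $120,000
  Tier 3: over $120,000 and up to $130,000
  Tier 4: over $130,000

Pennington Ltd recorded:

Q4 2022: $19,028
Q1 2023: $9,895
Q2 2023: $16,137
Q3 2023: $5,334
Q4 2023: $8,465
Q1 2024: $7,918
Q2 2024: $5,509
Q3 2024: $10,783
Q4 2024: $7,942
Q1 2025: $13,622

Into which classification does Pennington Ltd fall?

Tier 1

Combined gross payments to contractors: $19,028 + $9,895 + $16,137 + $5,334 + $8,465 + $7,918 + $5,509 + $10,783 + $7,942 + $13,622 = $104,633.
$104,633 ≤ $110,000, so Tier 1 applies.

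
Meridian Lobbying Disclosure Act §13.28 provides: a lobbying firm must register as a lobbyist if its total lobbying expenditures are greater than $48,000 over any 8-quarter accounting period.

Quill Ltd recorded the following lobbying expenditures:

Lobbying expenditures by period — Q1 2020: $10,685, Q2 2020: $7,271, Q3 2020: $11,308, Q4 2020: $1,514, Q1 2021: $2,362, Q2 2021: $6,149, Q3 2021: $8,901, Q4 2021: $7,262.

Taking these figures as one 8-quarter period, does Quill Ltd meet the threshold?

Yes

Total lobbying expenditures: $10,685 + $7,271 + $11,308 + $1,514 + $2,362 + $6,149 + $8,901 + $7,262 = $55,452.
$55,452 > $48,000, so the threshold is exceeded.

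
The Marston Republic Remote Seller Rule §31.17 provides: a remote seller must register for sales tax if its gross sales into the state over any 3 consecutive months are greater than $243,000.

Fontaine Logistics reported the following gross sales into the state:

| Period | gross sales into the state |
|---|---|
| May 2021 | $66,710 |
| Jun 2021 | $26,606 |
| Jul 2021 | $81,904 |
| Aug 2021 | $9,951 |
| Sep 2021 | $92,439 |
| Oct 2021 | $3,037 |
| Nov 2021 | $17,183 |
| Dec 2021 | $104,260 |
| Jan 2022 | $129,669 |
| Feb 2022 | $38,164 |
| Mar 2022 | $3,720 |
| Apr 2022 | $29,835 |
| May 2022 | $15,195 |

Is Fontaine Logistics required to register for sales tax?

Yes

May 2021–Jul 2021: $66,710 + $26,606 + $81,904 = $175,220 (under)
Jun 2021–Aug 2021: $26,606 + $81,904 + $9,951 = $118,461 (under)
Jul 2021–Sep 2021: $81,904 + $9,951 + $92,439 = $184,294 (under)
Aug 2021–Oct 2021: $9,951 + $92,439 + $3,037 = $105,427 (under)
Sep 2021–Nov 2021: $92,439 + $3,037 + $17,183 = $112,659 (under)
Oct 2021–Dec 2021: $3,037 + $17,183 + $104,260 = $124,480 (under)
Nov 2021–Jan 2022: $17,183 + $104,260 + $129,669 = $251,112 (over)
Dec 2021–Feb 2022: $104,260 + $129,669 + $38,164 = $272,093 (over)
Jan 2022–Mar 2022: $129,669 + $38,164 + $3,720 = $171,553 (under)
Feb 2022–Apr 2022: $38,164 + $3,720 + $29,835 = $71,719 (under)
Mar 2022–May 2022: $3,720 + $29,835 + $15,195 = $48,750 (under)
At least one window exceeds $243,000.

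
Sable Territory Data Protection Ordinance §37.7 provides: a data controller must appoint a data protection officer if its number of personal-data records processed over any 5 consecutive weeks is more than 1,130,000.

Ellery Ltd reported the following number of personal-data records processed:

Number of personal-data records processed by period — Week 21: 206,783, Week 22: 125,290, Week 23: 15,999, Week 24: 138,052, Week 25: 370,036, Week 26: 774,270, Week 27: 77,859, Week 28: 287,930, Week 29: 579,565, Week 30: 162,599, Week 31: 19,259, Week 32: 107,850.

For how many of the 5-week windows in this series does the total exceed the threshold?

Week 21–Week 25: 206,783 + 125,290 + 15,999 + 138,052 + 370,036 = 856,160 (under)
Week 22–Week 26: 125,290 + 15,999 + 138,052 + 370,036 + 774,270 = 1,423,647 (over)
Week 23–Week 27: 15,999 + 138,052 + 370,036 + 774,270 + 77,859 = 1,376,216 (over)
Week 24–Week 28: 138,052 + 370,036 + 774,270 + 77,859 + 287,930 = 1,648,147 (over)
Week 25–Week 29: 370,036 + 774,270 + 77,859 + 287,930 + 579,565 = 2,089,660 (over)
Week 26–Week 30: 774,270 + 77,859 + 287,930 + 579,565 + 162,599 = 1,882,223 (over)
Week 27–Week 31: 77,859 + 287,930 + 579,565 + 162,599 + 19,259 = 1,127,212 (under)
Week 28–Week 32: 287,930 + 579,565 + 162,599 + 19,259 + 107,850 = 1,157,203 (over)
6 windows exceed the threshold.

6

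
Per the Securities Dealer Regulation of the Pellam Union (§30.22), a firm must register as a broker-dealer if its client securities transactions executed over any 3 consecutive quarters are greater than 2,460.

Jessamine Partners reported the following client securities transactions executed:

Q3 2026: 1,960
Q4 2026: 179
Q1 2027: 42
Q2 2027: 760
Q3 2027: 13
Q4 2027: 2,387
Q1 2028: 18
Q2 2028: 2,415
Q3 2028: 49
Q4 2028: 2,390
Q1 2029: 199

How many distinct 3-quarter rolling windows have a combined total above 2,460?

Q3 2026–Q1 2027: 1,960 + 179 + 42 = 2,181 (under)
Q4 2026–Q2 2027: 179 + 42 + 760 = 981 (under)
Q1 2027–Q3 2027: 42 + 760 + 13 = 815 (under)
Q2 2027–Q4 2027: 760 + 13 + 2,387 = 3,160 (over)
Q3 2027–Q1 2028: 13 + 2,387 + 18 = 2,418 (under)
Q4 2027–Q2 2028: 2,387 + 18 + 2,415 = 4,820 (over)
Q1 2028–Q3 2028: 18 + 2,415 + 49 = 2,482 (over)
Q2 2028–Q4 2028: 2,415 + 49 + 2,390 = 4,854 (over)
Q3 2028–Q1 2029: 49 + 2,390 + 199 = 2,638 (over)
5 windows exceed the threshold.

5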